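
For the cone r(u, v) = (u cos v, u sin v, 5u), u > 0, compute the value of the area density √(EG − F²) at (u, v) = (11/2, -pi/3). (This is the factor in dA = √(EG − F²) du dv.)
√(EG − F²)|_{(11/2, -pi/3)} = 11*sqrt(26)/2

E = 26, F = 0, G = u^2, so EG − F² = 26*u^2. Taking the positive square root: √(EG − F²) = sqrt(26)*Abs(u). At (u, v) = (11/2, -pi/3): 11*sqrt(26)/2.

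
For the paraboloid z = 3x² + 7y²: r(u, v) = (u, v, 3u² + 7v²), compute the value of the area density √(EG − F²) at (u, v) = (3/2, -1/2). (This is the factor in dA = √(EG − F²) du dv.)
√(EG − F²)|_{(3/2, -1/2)} = sqrt(131)

E = 36*u^2 + 1, F = 84*u*v, G = 196*v^2 + 1, so EG − F² = 36*u^2 + 196*v^2 + 1. Taking the positive square root: √(EG − F²) = sqrt(36*u^2 + 196*v^2 + 1). At (u, v) = (3/2, -1/2): sqrt(131).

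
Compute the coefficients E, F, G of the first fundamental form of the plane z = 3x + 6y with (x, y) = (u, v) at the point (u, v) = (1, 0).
E = 10;  F = 18;  G = 37

Partials: r_u = (1, 0, 3), r_v = (0, 1, 6). As functions of (u, v):
  E = r_u · r_u = 10,
  F = r_u · r_v = 18,
  G = r_v · r_v = 37.
Evaluating at (u, v) = (1, 0): E = 10, F = 18, G = 37.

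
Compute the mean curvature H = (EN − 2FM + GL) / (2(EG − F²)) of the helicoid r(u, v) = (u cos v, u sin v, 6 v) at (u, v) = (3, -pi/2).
H = 0

With E = 1, F = 0, G = u^2 + 36, L = 0, M = -6/sqrt(u^2 + 36), N = 0, assemble
  H = (EN − 2FM + GL) / (2(EG − F²)) = 0.
At (u, v) = (3, -pi/2): H = 0.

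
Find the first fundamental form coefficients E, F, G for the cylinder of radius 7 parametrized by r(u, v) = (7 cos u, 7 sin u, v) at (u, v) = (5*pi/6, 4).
E = 49;  F = 0;  G = 1

Partials: r_u = (-7*sin(u), 7*cos(u), 0), r_v = (0, 0, 1). As functions of (u, v):
  E = r_u · r_u = 49,
  F = r_u · r_v = 0,
  G = r_v · r_v = 1.
Evaluating at (u, v) = (5*pi/6, 4): E = 49, F = 0, G = 1.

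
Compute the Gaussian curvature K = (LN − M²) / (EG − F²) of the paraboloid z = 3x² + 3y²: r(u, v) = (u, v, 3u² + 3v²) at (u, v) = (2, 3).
K = 36/219961

Coefficients of the first fundamental form: E = 36*u^2 + 1, F = 36*u*v, G = 36*v^2 + 1.
Coefficients of the second fundamental form: L = 6/sqrt(36*u^2 + 36*v^2 + 1), M = 0, N = 6/sqrt(36*u^2 + 36*v^2 + 1).
Assemble K = (LN − M²)/(EG − F²) = 36/(1296*u^4 + 2592*u^2*v^2 + 72*u^2 + 1296*v^4 + 72*v^2 + 1). At (u, v) = (2, 3): K = 36/219961.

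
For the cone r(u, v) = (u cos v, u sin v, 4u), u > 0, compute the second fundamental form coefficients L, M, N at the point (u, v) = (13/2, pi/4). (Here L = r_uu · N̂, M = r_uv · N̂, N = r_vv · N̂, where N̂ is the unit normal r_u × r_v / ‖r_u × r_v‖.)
L = 0;  M = 0;  N = 26*sqrt(17)/17

Compute the unit normal N̂(u, v) = (-4*sqrt(17)*u*cos(v)/(17*Abs(u)), -4*sqrt(17)*u*sin(v)/(17*Abs(u)), sqrt(17)*u/(17*Abs(u))), and the second partials r_uu, r_uv, r_vv. Take dot products:
  L(u, v) = r_uu · N̂ = 0,
  M(u, v) = r_uv · N̂ = 0,
  N(u, v) = r_vv · N̂ = 4*sqrt(17)*u^2/(17*Abs(u)).
Evaluating at (u, v) = (13/2, pi/4):
  L = 0, M = 0, N = 26*sqrt(17)/17.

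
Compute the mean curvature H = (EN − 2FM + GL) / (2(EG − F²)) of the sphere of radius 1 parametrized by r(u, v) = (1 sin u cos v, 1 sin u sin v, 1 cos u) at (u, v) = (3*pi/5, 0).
H = -1

With E = 1, F = 0, G = sin(u)^2, L = -sin(u)/Abs(sin(u)), M = 0, N = -sin(u)^3/Abs(sin(u)), assemble
  H = (EN − 2FM + GL) / (2(EG − F²)) = -sin(u)/Abs(sin(u)).
At (u, v) = (3*pi/5, 0): H = -1.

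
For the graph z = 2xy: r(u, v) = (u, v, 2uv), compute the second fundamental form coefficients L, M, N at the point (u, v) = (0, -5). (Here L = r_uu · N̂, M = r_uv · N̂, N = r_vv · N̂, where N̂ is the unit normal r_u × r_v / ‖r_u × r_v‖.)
L = 0;  M = 2*sqrt(101)/101;  N = 0

Compute the unit normal N̂(u, v) = (-2*v/sqrt(4*u^2 + 4*v^2 + 1), -2*u/sqrt(4*u^2 + 4*v^2 + 1), 1/sqrt(4*u^2 + 4*v^2 + 1)), and the second partials r_uu, r_uv, r_vv. Take dot products:
  L(u, v) = r_uu · N̂ = 0,
  M(u, v) = r_uv · N̂ = 2/sqrt(4*u^2 + 4*v^2 + 1),
  N(u, v) = r_vv · N̂ = 0.
Evaluating at (u, v) = (0, -5):
  L = 0, M = 2*sqrt(101)/101, N = 0.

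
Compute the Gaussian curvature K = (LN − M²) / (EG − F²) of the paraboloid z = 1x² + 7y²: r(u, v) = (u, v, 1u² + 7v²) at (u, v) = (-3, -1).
K = 28/54289

Coefficients of the first fundamental form: E = 4*u^2 + 1, F = 28*u*v, G = 196*v^2 + 1.
Coefficients of the second fundamental form: L = 2/sqrt(4*u^2 + 196*v^2 + 1), M = 0, N = 14/sqrt(4*u^2 + 196*v^2 + 1).
Assemble K = (LN − M²)/(EG − F²) = 28/(16*u^4 + 1568*u^2*v^2 + 8*u^2 + 38416*v^4 + 392*v^2 + 1). At (u, v) = (-3, -1): K = 28/54289.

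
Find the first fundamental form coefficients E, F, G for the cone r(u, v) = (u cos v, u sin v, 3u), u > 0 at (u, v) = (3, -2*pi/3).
E = 10;  F = 0;  G = 9

Partials: r_u = (cos(v), sin(v), 3), r_v = (-u*sin(v), u*cos(v), 0). As functions of (u, v):
  E = r_u · r_u = 10,
  F = r_u · r_v = 0,
  G = r_v · r_v = u^2.
Evaluating at (u, v) = (3, -2*pi/3): E = 10, F = 0, G = 9.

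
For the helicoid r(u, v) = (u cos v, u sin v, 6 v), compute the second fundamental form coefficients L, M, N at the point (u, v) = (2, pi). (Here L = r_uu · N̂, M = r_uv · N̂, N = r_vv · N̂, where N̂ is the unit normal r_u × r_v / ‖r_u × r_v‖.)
L = 0;  M = -3*sqrt(10)/10;  N = 0

Compute the unit normal N̂(u, v) = (6*sin(v)/sqrt(u^2 + 36), -6*cos(v)/sqrt(u^2 + 36), u/sqrt(u^2 + 36)), and the second partials r_uu, r_uv, r_vv. Take dot products:
  L(u, v) = r_uu · N̂ = 0,
  M(u, v) = r_uv · N̂ = -6/sqrt(u^2 + 36),
  N(u, v) = r_vv · N̂ = 0.
Evaluating at (u, v) = (2, pi):
  L = 0, M = -3*sqrt(10)/10, N = 0.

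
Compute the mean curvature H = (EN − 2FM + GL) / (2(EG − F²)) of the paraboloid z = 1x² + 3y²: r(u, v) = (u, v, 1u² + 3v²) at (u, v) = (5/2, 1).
H = 115*sqrt(62)/3844

With E = 4*u^2 + 1, F = 12*u*v, G = 36*v^2 + 1, L = 2/sqrt(4*u^2 + 36*v^2 + 1), M = 0, N = 6/sqrt(4*u^2 + 36*v^2 + 1), assemble
  H = (EN − 2FM + GL) / (2(EG − F²)) = 4*(3*u^2 + 9*v^2 + 1)/(4*u^2 + 36*v^2 + 1)^(3/2).
At (u, v) = (5/2, 1): H = 115*sqrt(62)/3844.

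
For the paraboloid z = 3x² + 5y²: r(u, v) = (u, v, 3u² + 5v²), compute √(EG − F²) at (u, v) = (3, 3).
√(EG − F²)|_{(3, 3)} = 35

E = 36*u^2 + 1, F = 60*u*v, G = 100*v^2 + 1; EG − F² = 36*u^2 + 100*v^2 + 1; √(EG − F²) = sqrt(36*u^2 + 100*v^2 + 1). At the given point: 35.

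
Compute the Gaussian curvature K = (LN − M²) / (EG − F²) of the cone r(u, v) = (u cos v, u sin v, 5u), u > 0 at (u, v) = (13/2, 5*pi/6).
K = 0

Coefficients of the first fundamental form: E = 26, F = 0, G = u^2.
Coefficients of the second fundamental form: L = 0, M = 0, N = 5*sqrt(26)*u^2/(26*Abs(u)).
Assemble K = (LN − M²)/(EG − F²) = 0. At (u, v) = (13/2, 5*pi/6): K = 0.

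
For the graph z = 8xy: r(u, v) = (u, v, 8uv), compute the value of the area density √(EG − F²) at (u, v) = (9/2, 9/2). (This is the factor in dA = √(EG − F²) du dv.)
√(EG − F²)|_{(9/2, 9/2)} = sqrt(2593)

E = 64*v^2 + 1, F = 64*u*v, G = 64*u^2 + 1, so EG − F² = 64*u^2 + 64*v^2 + 1. Taking the positive square root: √(EG − F²) = sqrt(64*u^2 + 64*v^2 + 1). At (u, v) = (9/2, 9/2): sqrt(2593).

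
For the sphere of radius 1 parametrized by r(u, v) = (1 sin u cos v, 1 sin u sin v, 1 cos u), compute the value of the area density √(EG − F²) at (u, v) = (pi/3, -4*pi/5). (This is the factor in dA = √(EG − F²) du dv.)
√(EG − F²)|_{(pi/3, -4*pi/5)} = sqrt(3)/2

E = 1, F = 0, G = sin(u)^2, so EG − F² = sin(u)^2. Taking the positive square root: √(EG − F²) = Abs(sin(u)). At (u, v) = (pi/3, -4*pi/5): sqrt(3)/2.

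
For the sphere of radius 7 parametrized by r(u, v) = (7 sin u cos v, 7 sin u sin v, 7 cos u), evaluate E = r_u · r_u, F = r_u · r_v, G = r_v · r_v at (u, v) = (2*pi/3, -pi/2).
E = 49;  F = 0;  G = 147/4

Partials: r_u = (7*cos(u)*cos(v), 7*sin(v)*cos(u), -7*sin(u)), r_v = (-7*sin(u)*sin(v), 7*sin(u)*cos(v), 0). As functions of (u, v):
  E = r_u · r_u = 49,
  F = r_u · r_v = 0,
  G = r_v · r_v = 49*sin(u)^2.
Evaluating at (u, v) = (2*pi/3, -pi/2): E = 49, F = 0, G = 147/4.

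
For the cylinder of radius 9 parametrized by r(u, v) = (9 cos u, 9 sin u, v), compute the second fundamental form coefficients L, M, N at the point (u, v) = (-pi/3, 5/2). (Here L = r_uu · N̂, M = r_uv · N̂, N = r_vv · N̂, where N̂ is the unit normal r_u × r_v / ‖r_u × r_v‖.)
L = -9;  M = 0;  N = 0

Compute the unit normal N̂(u, v) = (cos(u), sin(u), 0), and the second partials r_uu, r_uv, r_vv. Take dot products:
  L(u, v) = r_uu · N̂ = -9,
  M(u, v) = r_uv · N̂ = 0,
  N(u, v) = r_vv · N̂ = 0.
Evaluating at (u, v) = (-pi/3, 5/2):
  L = -9, M = 0, N = 0.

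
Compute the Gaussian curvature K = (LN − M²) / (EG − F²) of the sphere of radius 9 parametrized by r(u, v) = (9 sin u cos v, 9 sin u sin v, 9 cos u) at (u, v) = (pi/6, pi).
K = 1/81

Coefficients of the first fundamental form: E = 81, F = 0, G = 81*sin(u)^2.
Coefficients of the second fundamental form: L = -9*sin(u)/Abs(sin(u)), M = 0, N = -9*sin(u)^3/Abs(sin(u)).
Assemble K = (LN − M²)/(EG − F²) = 1/81. At (u, v) = (pi/6, pi): K = 1/81.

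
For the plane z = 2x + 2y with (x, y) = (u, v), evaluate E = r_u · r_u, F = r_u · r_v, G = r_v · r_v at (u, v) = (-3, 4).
E = 5;  F = 4;  G = 5

Partials: r_u = (1, 0, 2), r_v = (0, 1, 2). As functions of (u, v):
  E = r_u · r_u = 5,
  F = r_u · r_v = 4,
  G = r_v · r_v = 5.
Evaluating at (u, v) = (-3, 4): E = 5, F = 4, G = 5.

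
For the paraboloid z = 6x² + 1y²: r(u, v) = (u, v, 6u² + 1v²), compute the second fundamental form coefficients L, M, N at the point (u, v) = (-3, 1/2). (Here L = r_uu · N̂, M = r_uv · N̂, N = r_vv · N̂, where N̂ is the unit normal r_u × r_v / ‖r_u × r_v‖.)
L = 6*sqrt(1298)/649;  M = 0;  N = sqrt(1298)/649

Compute the unit normal N̂(u, v) = (-12*u/sqrt(144*u^2 + 4*v^2 + 1), -2*v/sqrt(144*u^2 + 4*v^2 + 1), 1/sqrt(144*u^2 + 4*v^2 + 1)), and the second partials r_uu, r_uv, r_vv. Take dot products:
  L(u, v) = r_uu · N̂ = 12/sqrt(144*u^2 + 4*v^2 + 1),
  M(u, v) = r_uv · N̂ = 0,
  N(u, v) = r_vv · N̂ = 2/sqrt(144*u^2 + 4*v^2 + 1).
Evaluating at (u, v) = (-3, 1/2):
  L = 6*sqrt(1298)/649, M = 0, N = sqrt(1298)/649.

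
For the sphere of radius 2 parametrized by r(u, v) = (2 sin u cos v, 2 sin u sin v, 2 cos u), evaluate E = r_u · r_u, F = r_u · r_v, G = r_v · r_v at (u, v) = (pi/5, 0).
E = 4;  F = 0;  G = 5/2 - sqrt(5)/2

Partials: r_u = (2*cos(u)*cos(v), 2*sin(v)*cos(u), -2*sin(u)), r_v = (-2*sin(u)*sin(v), 2*sin(u)*cos(v), 0). As functions of (u, v):
  E = r_u · r_u = 4,
  F = r_u · r_v = 0,
  G = r_v · r_v = 4*sin(u)^2.
Evaluating at (u, v) = (pi/5, 0): E = 4, F = 0, G = 5/2 - sqrt(5)/2.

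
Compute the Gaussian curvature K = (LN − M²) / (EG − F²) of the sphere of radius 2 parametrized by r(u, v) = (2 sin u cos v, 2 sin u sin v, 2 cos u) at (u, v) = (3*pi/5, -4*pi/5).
K = 1/4

Coefficients of the first fundamental form: E = 4, F = 0, G = 4*sin(u)^2.
Coefficients of the second fundamental form: L = -2*sin(u)/Abs(sin(u)), M = 0, N = -2*sin(u)^3/Abs(sin(u)).
Assemble K = (LN − M²)/(EG − F²) = 1/4. At (u, v) = (3*pi/5, -4*pi/5): K = 1/4.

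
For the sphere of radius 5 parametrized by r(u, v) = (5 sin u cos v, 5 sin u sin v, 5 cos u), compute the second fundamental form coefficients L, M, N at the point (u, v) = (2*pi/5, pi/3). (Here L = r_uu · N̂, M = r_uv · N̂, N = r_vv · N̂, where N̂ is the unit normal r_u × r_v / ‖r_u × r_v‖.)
L = -5;  M = 0;  N = -25/8 - 5*sqrt(5)/8

Compute the unit normal N̂(u, v) = (sin(u)^2*cos(v)/Abs(sin(u)), sin(u)^2*sin(v)/Abs(sin(u)), sin(2*u)/(2*Abs(sin(u)))), and the second partials r_uu, r_uv, r_vv. Take dot products:
  L(u, v) = r_uu · N̂ = -5*sin(u)/Abs(sin(u)),
  M(u, v) = r_uv · N̂ = 0,
  N(u, v) = r_vv · N̂ = -5*sin(u)^3/Abs(sin(u)).
Evaluating at (u, v) = (2*pi/5, pi/3):
  L = -5, M = 0, N = -25/8 - 5*sqrt(5)/8.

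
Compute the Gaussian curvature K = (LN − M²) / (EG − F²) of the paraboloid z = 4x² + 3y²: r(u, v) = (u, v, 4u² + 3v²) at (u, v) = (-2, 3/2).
K = 12/28561

Coefficients of the first fundamental form: E = 64*u^2 + 1, F = 48*u*v, G = 36*v^2 + 1.
Coefficients of the second fundamental form: L = 8/sqrt(64*u^2 + 36*v^2 + 1), M = 0, N = 6/sqrt(64*u^2 + 36*v^2 + 1).
Assemble K = (LN − M²)/(EG − F²) = 48/(4096*u^4 + 4608*u^2*v^2 + 128*u^2 + 1296*v^4 + 72*v^2 + 1). At (u, v) = (-2, 3/2): K = 12/28561.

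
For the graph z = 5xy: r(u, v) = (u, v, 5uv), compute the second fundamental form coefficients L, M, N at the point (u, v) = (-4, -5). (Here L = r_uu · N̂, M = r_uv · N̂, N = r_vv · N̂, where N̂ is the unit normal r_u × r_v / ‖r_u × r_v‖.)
L = 0;  M = 5*sqrt(114)/342;  N = 0

Compute the unit normal N̂(u, v) = (-5*v/sqrt(25*u^2 + 25*v^2 + 1), -5*u/sqrt(25*u^2 + 25*v^2 + 1), 1/sqrt(25*u^2 + 25*v^2 + 1)), and the second partials r_uu, r_uv, r_vv. Take dot products:
  L(u, v) = r_uu · N̂ = 0,
  M(u, v) = r_uv · N̂ = 5/sqrt(25*u^2 + 25*v^2 + 1),
  N(u, v) = r_vv · N̂ = 0.
Evaluating at (u, v) = (-4, -5):
  L = 0, M = 5*sqrt(114)/342, N = 0.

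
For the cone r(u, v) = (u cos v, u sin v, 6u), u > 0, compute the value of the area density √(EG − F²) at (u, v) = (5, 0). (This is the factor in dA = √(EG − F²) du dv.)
√(EG − F²)|_{(5, 0)} = 5*sqrt(37)

E = 37, F = 0, G = u^2, so EG − F² = 37*u^2. Taking the positive square root: √(EG − F²) = sqrt(37)*Abs(u). At (u, v) = (5, 0): 5*sqrt(37).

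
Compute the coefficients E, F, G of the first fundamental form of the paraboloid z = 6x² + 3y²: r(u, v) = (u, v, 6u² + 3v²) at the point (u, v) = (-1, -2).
E = 145;  F = 144;  G = 145

Partials: r_u = (1, 0, 12*u), r_v = (0, 1, 6*v). As functions of (u, v):
  E = r_u · r_u = 144*u^2 + 1,
  F = r_u · r_v = 72*u*v,
  G = r_v · r_v = 36*v^2 + 1.
Evaluating at (u, v) = (-1, -2): E = 145, F = 144, G = 145.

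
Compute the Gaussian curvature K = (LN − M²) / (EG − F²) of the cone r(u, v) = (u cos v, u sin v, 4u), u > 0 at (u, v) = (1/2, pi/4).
K = 0

Coefficients of the first fundamental form: E = 17, F = 0, G = u^2.
Coefficients of the second fundamental form: L = 0, M = 0, N = 4*sqrt(17)*u^2/(17*Abs(u)).
Assemble K = (LN − M²)/(EG − F²) = 0. At (u, v) = (1/2, pi/4): K = 0.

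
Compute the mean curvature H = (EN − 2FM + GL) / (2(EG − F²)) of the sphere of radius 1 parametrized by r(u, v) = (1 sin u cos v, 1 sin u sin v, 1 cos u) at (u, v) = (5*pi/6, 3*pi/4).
H = -1

With E = 1, F = 0, G = sin(u)^2, L = -sin(u)/Abs(sin(u)), M = 0, N = -sin(u)^3/Abs(sin(u)), assemble
  H = (EN − 2FM + GL) / (2(EG − F²)) = -sin(u)/Abs(sin(u)).
At (u, v) = (5*pi/6, 3*pi/4): H = -1.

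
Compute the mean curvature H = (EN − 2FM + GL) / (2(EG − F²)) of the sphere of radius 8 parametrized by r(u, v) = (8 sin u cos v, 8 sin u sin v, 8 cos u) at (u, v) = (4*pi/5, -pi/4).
H = -1/8

With E = 64, F = 0, G = 64*sin(u)^2, L = -8*sin(u)/Abs(sin(u)), M = 0, N = -8*sin(u)^3/Abs(sin(u)), assemble
  H = (EN − 2FM + GL) / (2(EG − F²)) = -sin(u)/(8*Abs(sin(u))).
At (u, v) = (4*pi/5, -pi/4): H = -1/8.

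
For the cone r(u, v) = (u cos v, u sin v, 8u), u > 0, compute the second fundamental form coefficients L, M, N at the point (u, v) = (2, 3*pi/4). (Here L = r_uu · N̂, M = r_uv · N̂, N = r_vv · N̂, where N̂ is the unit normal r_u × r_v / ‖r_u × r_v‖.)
L = 0;  M = 0;  N = 16*sqrt(65)/65

Compute the unit normal N̂(u, v) = (-8*sqrt(65)*u*cos(v)/(65*Abs(u)), -8*sqrt(65)*u*sin(v)/(65*Abs(u)), sqrt(65)*u/(65*Abs(u))), and the second partials r_uu, r_uv, r_vv. Take dot products:
  L(u, v) = r_uu · N̂ = 0,
  M(u, v) = r_uv · N̂ = 0,
  N(u, v) = r_vv · N̂ = 8*sqrt(65)*u^2/(65*Abs(u)).
Evaluating at (u, v) = (2, 3*pi/4):
  L = 0, M = 0, N = 16*sqrt(65)/65.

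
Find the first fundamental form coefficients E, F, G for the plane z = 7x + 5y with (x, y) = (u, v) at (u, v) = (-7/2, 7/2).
E = 50;  F = 35;  G = 26

Partials: r_u = (1, 0, 7), r_v = (0, 1, 5). As functions of (u, v):
  E = r_u · r_u = 50,
  F = r_u · r_v = 35,
  G = r_v · r_v = 26.
Evaluating at (u, v) = (-7/2, 7/2): E = 50, F = 35, G = 26.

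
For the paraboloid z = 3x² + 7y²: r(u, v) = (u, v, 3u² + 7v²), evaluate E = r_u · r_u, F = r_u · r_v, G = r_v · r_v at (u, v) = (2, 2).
E = 145;  F = 336;  G = 785

Partials: r_u = (1, 0, 6*u), r_v = (0, 1, 14*v). As functions of (u, v):
  E = r_u · r_u = 36*u^2 + 1,
  F = r_u · r_v = 84*u*v,
  G = r_v · r_v = 196*v^2 + 1.
Evaluating at (u, v) = (2, 2): E = 145, F = 336, G = 785.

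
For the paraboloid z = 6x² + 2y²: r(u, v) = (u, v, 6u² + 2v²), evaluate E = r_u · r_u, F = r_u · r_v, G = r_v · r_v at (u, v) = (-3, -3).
E = 1297;  F = 432;  G = 145

Partials: r_u = (1, 0, 12*u), r_v = (0, 1, 4*v). As functions of (u, v):
  E = r_u · r_u = 144*u^2 + 1,
  F = r_u · r_v = 48*u*v,
  G = r_v · r_v = 16*v^2 + 1.
Evaluating at (u, v) = (-3, -3): E = 1297, F = 432, G = 145.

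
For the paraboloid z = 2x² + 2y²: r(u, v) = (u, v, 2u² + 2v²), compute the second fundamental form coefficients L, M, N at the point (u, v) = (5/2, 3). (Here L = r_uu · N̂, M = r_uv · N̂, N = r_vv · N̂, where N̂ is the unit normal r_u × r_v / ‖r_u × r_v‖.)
L = 4*sqrt(5)/35;  M = 0;  N = 4*sqrt(5)/35

Compute the unit normal N̂(u, v) = (-4*u/sqrt(16*u^2 + 16*v^2 + 1), -4*v/sqrt(16*u^2 + 16*v^2 + 1), 1/sqrt(16*u^2 + 16*v^2 + 1)), and the second partials r_uu, r_uv, r_vv. Take dot products:
  L(u, v) = r_uu · N̂ = 4/sqrt(16*u^2 + 16*v^2 + 1),
  M(u, v) = r_uv · N̂ = 0,
  N(u, v) = r_vv · N̂ = 4/sqrt(16*u^2 + 16*v^2 + 1).
Evaluating at (u, v) = (5/2, 3):
  L = 4*sqrt(5)/35, M = 0, N = 4*sqrt(5)/35.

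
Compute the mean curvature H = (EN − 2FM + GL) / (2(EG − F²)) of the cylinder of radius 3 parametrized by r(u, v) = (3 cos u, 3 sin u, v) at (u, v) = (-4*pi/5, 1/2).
H = -1/6

With E = 9, F = 0, G = 1, L = -3, M = 0, N = 0, assemble
  H = (EN − 2FM + GL) / (2(EG − F²)) = -1/6.
At (u, v) = (-4*pi/5, 1/2): H = -1/6.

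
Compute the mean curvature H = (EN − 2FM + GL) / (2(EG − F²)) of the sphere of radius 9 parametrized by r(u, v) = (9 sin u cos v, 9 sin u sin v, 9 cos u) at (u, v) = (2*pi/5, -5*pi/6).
H = -1/9

With E = 81, F = 0, G = 81*sin(u)^2, L = -9*sin(u)/Abs(sin(u)), M = 0, N = -9*sin(u)^3/Abs(sin(u)), assemble
  H = (EN − 2FM + GL) / (2(EG − F²)) = -sin(u)/(9*Abs(sin(u))).
At (u, v) = (2*pi/5, -5*pi/6): H = -1/9.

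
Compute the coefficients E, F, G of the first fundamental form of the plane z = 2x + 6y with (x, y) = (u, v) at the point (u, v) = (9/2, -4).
E = 5;  F = 12;  G = 37

Partials: r_u = (1, 0, 2), r_v = (0, 1, 6). As functions of (u, v):
  E = r_u · r_u = 5,
  F = r_u · r_v = 12,
  G = r_v · r_v = 37.
Evaluating at (u, v) = (9/2, -4): E = 5, F = 12, G = 37.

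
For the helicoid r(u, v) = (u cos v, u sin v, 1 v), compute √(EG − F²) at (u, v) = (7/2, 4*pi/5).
√(EG − F²)|_{(7/2, 4*pi/5)} = sqrt(53)/2

E = 1, F = 0, G = u^2 + 1; EG − F² = u^2 + 1; √(EG − F²) = sqrt(u^2 + 1). At the given point: sqrt(53)/2.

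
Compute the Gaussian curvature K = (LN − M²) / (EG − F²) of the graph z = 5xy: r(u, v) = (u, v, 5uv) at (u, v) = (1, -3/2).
K = -400/108241

Coefficients of the first fundamental form: E = 25*v^2 + 1, F = 25*u*v, G = 25*u^2 + 1.
Coefficients of the second fundamental form: L = 0, M = 5/sqrt(25*u^2 + 25*v^2 + 1), N = 0.
Assemble K = (LN − M²)/(EG − F²) = -25/(625*u^4 + 1250*u^2*v^2 + 50*u^2 + 625*v^4 + 50*v^2 + 1). At (u, v) = (1, -3/2): K = -400/108241.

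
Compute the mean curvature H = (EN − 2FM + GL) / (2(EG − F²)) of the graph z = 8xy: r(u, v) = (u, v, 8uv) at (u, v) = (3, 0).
H = 0

With E = 64*v^2 + 1, F = 64*u*v, G = 64*u^2 + 1, L = 0, M = 8/sqrt(64*u^2 + 64*v^2 + 1), N = 0, assemble
  H = (EN − 2FM + GL) / (2(EG − F²)) = -512*u*v/(64*u^2 + 64*v^2 + 1)^(3/2).
At (u, v) = (3, 0): H = 0.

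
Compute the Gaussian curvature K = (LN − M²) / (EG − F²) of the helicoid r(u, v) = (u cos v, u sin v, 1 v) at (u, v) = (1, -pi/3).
K = -1/4

Coefficients of the first fundamental form: E = 1, F = 0, G = u^2 + 1.
Coefficients of the second fundamental form: L = 0, M = -1/sqrt(u^2 + 1), N = 0.
Assemble K = (LN − M²)/(EG − F²) = -1/(u^2 + 1)^2. At (u, v) = (1, -pi/3): K = -1/4.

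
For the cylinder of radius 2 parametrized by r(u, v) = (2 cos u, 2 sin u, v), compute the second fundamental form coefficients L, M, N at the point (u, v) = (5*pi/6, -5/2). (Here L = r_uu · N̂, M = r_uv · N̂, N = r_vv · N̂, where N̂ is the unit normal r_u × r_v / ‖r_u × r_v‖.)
L = -2;  M = 0;  N = 0

Compute the unit normal N̂(u, v) = (cos(u), sin(u), 0), and the second partials r_uu, r_uv, r_vv. Take dot products:
  L(u, v) = r_uu · N̂ = -2,
  M(u, v) = r_uv · N̂ = 0,
  N(u, v) = r_vv · N̂ = 0.
Evaluating at (u, v) = (5*pi/6, -5/2):
  L = -2, M = 0, N = 0.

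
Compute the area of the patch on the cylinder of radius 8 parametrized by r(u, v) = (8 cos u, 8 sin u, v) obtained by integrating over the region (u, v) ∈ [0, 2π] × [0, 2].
Area = 32*pi

Area = ∫∫ √(EG − F²) du dv with √(EG − F²) = 8. Integrating over [0, 2π] × [0, 2] gives 32*pi.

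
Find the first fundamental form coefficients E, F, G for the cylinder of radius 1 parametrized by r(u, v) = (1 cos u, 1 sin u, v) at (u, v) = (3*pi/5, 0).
E = 1;  F = 0;  G = 1

Partials: r_u = (-sin(u), cos(u), 0), r_v = (0, 0, 1). As functions of (u, v):
  E = r_u · r_u = 1,
  F = r_u · r_v = 0,
  G = r_v · r_v = 1.
Evaluating at (u, v) = (3*pi/5, 0): E = 1, F = 0, G = 1.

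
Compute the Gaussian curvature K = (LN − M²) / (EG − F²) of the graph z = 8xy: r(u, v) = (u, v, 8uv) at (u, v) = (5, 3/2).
K = -64/3045025

Coefficients of the first fundamental form: E = 64*v^2 + 1, F = 64*u*v, G = 64*u^2 + 1.
Coefficients of the second fundamental form: L = 0, M = 8/sqrt(64*u^2 + 64*v^2 + 1), N = 0.
Assemble K = (LN − M²)/(EG − F²) = -64/(4096*u^4 + 8192*u^2*v^2 + 128*u^2 + 4096*v^4 + 128*v^2 + 1). At (u, v) = (5, 3/2): K = -64/3045025.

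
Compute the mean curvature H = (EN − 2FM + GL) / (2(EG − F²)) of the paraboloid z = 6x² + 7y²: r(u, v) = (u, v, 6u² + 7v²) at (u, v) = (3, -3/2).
H = 11731*sqrt(1738)/3020644

With E = 144*u^2 + 1, F = 168*u*v, G = 196*v^2 + 1, L = 12/sqrt(144*u^2 + 196*v^2 + 1), M = 0, N = 14/sqrt(144*u^2 + 196*v^2 + 1), assemble
  H = (EN − 2FM + GL) / (2(EG − F²)) = (1008*u^2 + 1176*v^2 + 13)/(144*u^2 + 196*v^2 + 1)^(3/2).
At (u, v) = (3, -3/2): H = 11731*sqrt(1738)/3020644.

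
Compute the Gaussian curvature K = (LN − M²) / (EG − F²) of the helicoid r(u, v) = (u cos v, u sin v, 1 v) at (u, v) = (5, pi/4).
K = -1/676

Coefficients of the first fundamental form: E = 1, F = 0, G = u^2 + 1.
Coefficients of the second fundamental form: L = 0, M = -1/sqrt(u^2 + 1), N = 0.
Assemble K = (LN − M²)/(EG − F²) = -1/(u^2 + 1)^2. At (u, v) = (5, pi/4): K = -1/676.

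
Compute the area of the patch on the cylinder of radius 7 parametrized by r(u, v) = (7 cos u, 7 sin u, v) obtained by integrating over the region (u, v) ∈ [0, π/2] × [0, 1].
Area = 7*pi/2

Area = ∫∫ √(EG − F²) du dv with √(EG − F²) = 7. Integrating over [0, π/2] × [0, 1] gives 7*pi/2.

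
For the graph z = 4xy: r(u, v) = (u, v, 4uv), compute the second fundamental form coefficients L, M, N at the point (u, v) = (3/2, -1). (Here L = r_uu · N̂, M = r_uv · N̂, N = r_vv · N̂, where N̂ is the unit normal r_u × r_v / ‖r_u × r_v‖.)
L = 0;  M = 4*sqrt(53)/53;  N = 0

Compute the unit normal N̂(u, v) = (-4*v/sqrt(16*u^2 + 16*v^2 + 1), -4*u/sqrt(16*u^2 + 16*v^2 + 1), 1/sqrt(16*u^2 + 16*v^2 + 1)), and the second partials r_uu, r_uv, r_vv. Take dot products:
  L(u, v) = r_uu · N̂ = 0,
  M(u, v) = r_uv · N̂ = 4/sqrt(16*u^2 + 16*v^2 + 1),
  N(u, v) = r_vv · N̂ = 0.
Evaluating at (u, v) = (3/2, -1):
  L = 0, M = 4*sqrt(53)/53, N = 0.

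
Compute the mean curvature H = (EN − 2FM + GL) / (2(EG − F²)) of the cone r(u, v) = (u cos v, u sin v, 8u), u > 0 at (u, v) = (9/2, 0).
H = 8*sqrt(65)/585

With E = 65, F = 0, G = u^2, L = 0, M = 0, N = 8*sqrt(65)*u^2/(65*Abs(u)), assemble
  H = (EN − 2FM + GL) / (2(EG − F²)) = 4*sqrt(65)/(65*Abs(u)).
At (u, v) = (9/2, 0): H = 8*sqrt(65)/585.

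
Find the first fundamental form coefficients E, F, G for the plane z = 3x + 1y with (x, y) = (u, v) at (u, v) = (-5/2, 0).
E = 10;  F = 3;  G = 2

Partials: r_u = (1, 0, 3), r_v = (0, 1, 1). As functions of (u, v):
  E = r_u · r_u = 10,
  F = r_u · r_v = 3,
  G = r_v · r_v = 2.
Evaluating at (u, v) = (-5/2, 0): E = 10, F = 3, G = 2.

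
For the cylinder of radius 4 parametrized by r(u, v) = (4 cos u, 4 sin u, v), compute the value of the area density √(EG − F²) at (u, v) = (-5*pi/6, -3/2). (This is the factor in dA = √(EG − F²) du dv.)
√(EG − F²)|_{(-5*pi/6, -3/2)} = 4

E = 16, F = 0, G = 1, so EG − F² = 16. Taking the positive square root: √(EG − F²) = 4. At (u, v) = (-5*pi/6, -3/2): 4.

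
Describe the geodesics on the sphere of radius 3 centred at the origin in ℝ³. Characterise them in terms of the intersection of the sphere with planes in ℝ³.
Geodesics on the sphere of radius 3 are great circles — circles of radius 3 obtained as the intersection of the sphere with planes through the origin (the centre of the sphere).

A curve α(t) of nonzero constant speed on the sphere of radius 3 is a geodesic iff its acceleration α̈ is everywhere normal to the surface, i.e. parallel to the radial vector α(t). Then d/dt(α × α̇) = α̇ × α̇ + α × α̈ = 0, so α × α̇ is a constant vector n ≠ 0 and α(t) · n = 0 for all t: α lies in the plane through the origin with normal n. The intersection of that plane with the sphere is a circle of radius 3 (a great circle). Conversely, a great circle traversed at constant speed has centripetal acceleration pointing at the origin, hence normal to the sphere, so every great circle is a geodesic.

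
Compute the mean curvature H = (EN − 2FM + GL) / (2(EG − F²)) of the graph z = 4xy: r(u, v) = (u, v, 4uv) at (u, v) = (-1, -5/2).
H = -160*sqrt(13)/4563

With E = 16*v^2 + 1, F = 16*u*v, G = 16*u^2 + 1, L = 0, M = 4/sqrt(16*u^2 + 16*v^2 + 1), N = 0, assemble
  H = (EN − 2FM + GL) / (2(EG − F²)) = -64*u*v/(16*u^2 + 16*v^2 + 1)^(3/2).
At (u, v) = (-1, -5/2): H = -160*sqrt(13)/4563.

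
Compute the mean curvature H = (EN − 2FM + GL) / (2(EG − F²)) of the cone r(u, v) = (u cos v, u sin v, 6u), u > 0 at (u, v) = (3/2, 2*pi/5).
H = 2*sqrt(37)/37

With E = 37, F = 0, G = u^2, L = 0, M = 0, N = 6*sqrt(37)*u^2/(37*Abs(u)), assemble
  H = (EN − 2FM + GL) / (2(EG − F²)) = 3*sqrt(37)/(37*Abs(u)).
At (u, v) = (3/2, 2*pi/5): H = 2*sqrt(37)/37.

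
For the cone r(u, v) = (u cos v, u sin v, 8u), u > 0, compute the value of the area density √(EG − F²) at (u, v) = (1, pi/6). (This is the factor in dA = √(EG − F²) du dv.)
√(EG − F²)|_{(1, pi/6)} = sqrt(65)

E = 65, F = 0, G = u^2, so EG − F² = 65*u^2. Taking the positive square root: √(EG − F²) = sqrt(65)*Abs(u). At (u, v) = (1, pi/6): sqrt(65).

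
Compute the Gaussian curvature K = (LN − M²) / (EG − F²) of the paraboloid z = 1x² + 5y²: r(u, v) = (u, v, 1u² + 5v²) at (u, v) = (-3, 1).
K = 20/18769

Coefficients of the first fundamental form: E = 4*u^2 + 1, F = 20*u*v, G = 100*v^2 + 1.
Coefficients of the second fundamental form: L = 2/sqrt(4*u^2 + 100*v^2 + 1), M = 0, N = 10/sqrt(4*u^2 + 100*v^2 + 1).
Assemble K = (LN − M²)/(EG − F²) = 20/(16*u^4 + 800*u^2*v^2 + 8*u^2 + 10000*v^4 + 200*v^2 + 1). At (u, v) = (-3, 1): K = 20/18769.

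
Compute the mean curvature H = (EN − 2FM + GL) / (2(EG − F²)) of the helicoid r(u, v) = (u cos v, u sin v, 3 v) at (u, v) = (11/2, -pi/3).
H = 0

With E = 1, F = 0, G = u^2 + 9, L = 0, M = -3/sqrt(u^2 + 9), N = 0, assemble
  H = (EN − 2FM + GL) / (2(EG − F²)) = 0.
At (u, v) = (11/2, -pi/3): H = 0.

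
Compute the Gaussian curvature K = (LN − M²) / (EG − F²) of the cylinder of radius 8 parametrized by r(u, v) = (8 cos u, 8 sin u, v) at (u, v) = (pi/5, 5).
K = 0

Coefficients of the first fundamental form: E = 64, F = 0, G = 1.
Coefficients of the second fundamental form: L = -8, M = 0, N = 0.
Assemble K = (LN − M²)/(EG − F²) = 0. At (u, v) = (pi/5, 5): K = 0.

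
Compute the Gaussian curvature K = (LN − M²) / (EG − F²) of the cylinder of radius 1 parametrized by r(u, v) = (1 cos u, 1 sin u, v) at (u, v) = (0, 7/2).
K = 0

Coefficients of the first fundamental form: E = 1, F = 0, G = 1.
Coefficients of the second fundamental form: L = -1, M = 0, N = 0.
Assemble K = (LN − M²)/(EG − F²) = 0. At (u, v) = (0, 7/2): K = 0.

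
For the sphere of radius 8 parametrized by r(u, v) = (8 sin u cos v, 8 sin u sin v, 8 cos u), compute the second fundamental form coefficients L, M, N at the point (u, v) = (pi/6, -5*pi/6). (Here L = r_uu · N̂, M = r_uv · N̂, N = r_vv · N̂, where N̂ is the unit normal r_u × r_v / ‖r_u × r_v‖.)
L = -8;  M = 0;  N = -2

Compute the unit normal N̂(u, v) = (sin(u)^2*cos(v)/Abs(sin(u)), sin(u)^2*sin(v)/Abs(sin(u)), sin(2*u)/(2*Abs(sin(u)))), and the second partials r_uu, r_uv, r_vv. Take dot products:
  L(u, v) = r_uu · N̂ = -8*sin(u)/Abs(sin(u)),
  M(u, v) = r_uv · N̂ = 0,
  N(u, v) = r_vv · N̂ = -8*sin(u)^3/Abs(sin(u)).
Evaluating at (u, v) = (pi/6, -5*pi/6):
  L = -8, M = 0, N = -2.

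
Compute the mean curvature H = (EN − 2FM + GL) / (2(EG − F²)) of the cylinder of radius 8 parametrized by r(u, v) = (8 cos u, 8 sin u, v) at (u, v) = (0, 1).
H = -1/16

With E = 64, F = 0, G = 1, L = -8, M = 0, N = 0, assemble
  H = (EN − 2FM + GL) / (2(EG − F²)) = -1/16.
At (u, v) = (0, 1): H = -1/16.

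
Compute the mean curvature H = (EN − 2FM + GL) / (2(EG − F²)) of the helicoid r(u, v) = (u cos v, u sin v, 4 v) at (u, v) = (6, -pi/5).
H = 0

With E = 1, F = 0, G = u^2 + 16, L = 0, M = -4/sqrt(u^2 + 16), N = 0, assemble
  H = (EN − 2FM + GL) / (2(EG − F²)) = 0.
At (u, v) = (6, -pi/5): H = 0.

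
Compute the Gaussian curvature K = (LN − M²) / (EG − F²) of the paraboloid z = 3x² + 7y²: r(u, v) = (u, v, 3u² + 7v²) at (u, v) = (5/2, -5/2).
K = 84/2105401

Coefficients of the first fundamental form: E = 36*u^2 + 1, F = 84*u*v, G = 196*v^2 + 1.
Coefficients of the second fundamental form: L = 6/sqrt(36*u^2 + 196*v^2 + 1), M = 0, N = 14/sqrt(36*u^2 + 196*v^2 + 1).
Assemble K = (LN − M²)/(EG − F²) = 84/(1296*u^4 + 14112*u^2*v^2 + 72*u^2 + 38416*v^4 + 392*v^2 + 1). At (u, v) = (5/2, -5/2): K = 84/2105401.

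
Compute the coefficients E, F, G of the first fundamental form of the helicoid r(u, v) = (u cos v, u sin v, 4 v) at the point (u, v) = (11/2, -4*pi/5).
E = 1;  F = 0;  G = 185/4

Partials: r_u = (cos(v), sin(v), 0), r_v = (-u*sin(v), u*cos(v), 4). As functions of (u, v):
  E = r_u · r_u = 1,
  F = r_u · r_v = 0,
  G = r_v · r_v = u^2 + 16.
Evaluating at (u, v) = (11/2, -4*pi/5): E = 1, F = 0, G = 185/4.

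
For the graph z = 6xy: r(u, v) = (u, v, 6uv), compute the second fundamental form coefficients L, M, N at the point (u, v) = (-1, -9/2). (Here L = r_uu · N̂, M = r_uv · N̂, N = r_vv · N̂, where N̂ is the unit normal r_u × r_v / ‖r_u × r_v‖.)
L = 0;  M = 3*sqrt(766)/383;  N = 0

Compute the unit normal N̂(u, v) = (-6*v/sqrt(36*u^2 + 36*v^2 + 1), -6*u/sqrt(36*u^2 + 36*v^2 + 1), 1/sqrt(36*u^2 + 36*v^2 + 1)), and the second partials r_uu, r_uv, r_vv. Take dot products:
  L(u, v) = r_uu · N̂ = 0,
  M(u, v) = r_uv · N̂ = 6/sqrt(36*u^2 + 36*v^2 + 1),
  N(u, v) = r_vv · N̂ = 0.
Evaluating at (u, v) = (-1, -9/2):
  L = 0, M = 3*sqrt(766)/383, N = 0.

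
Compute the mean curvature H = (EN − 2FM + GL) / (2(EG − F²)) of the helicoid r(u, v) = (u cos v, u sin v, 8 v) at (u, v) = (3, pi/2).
H = 0

With E = 1, F = 0, G = u^2 + 64, L = 0, M = -8/sqrt(u^2 + 64), N = 0, assemble
  H = (EN − 2FM + GL) / (2(EG − F²)) = 0.
At (u, v) = (3, pi/2): H = 0.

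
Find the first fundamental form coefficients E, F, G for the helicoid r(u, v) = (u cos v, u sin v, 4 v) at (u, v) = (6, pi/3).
E = 1;  F = 0;  G = 52

Partials: r_u = (cos(v), sin(v), 0), r_v = (-u*sin(v), u*cos(v), 4). As functions of (u, v):
  E = r_u · r_u = 1,
  F = r_u · r_v = 0,
  G = r_v · r_v = u^2 + 16.
Evaluating at (u, v) = (6, pi/3): E = 1, F = 0, G = 52.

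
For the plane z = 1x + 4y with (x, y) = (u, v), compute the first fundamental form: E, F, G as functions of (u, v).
E = 2;  F = 4;  G = 17

Compute partials: r_u = (1, 0, 1), r_v = (0, 1, 4). Then
  E = r_u · r_u = 2,
  F = r_u · r_v = 4,
  G = r_v · r_v = 17.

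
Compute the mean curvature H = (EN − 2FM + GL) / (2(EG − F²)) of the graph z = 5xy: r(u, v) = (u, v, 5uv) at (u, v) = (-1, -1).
H = -125*sqrt(51)/2601

With E = 25*v^2 + 1, F = 25*u*v, G = 25*u^2 + 1, L = 0, M = 5/sqrt(25*u^2 + 25*v^2 + 1), N = 0, assemble
  H = (EN − 2FM + GL) / (2(EG − F²)) = -125*u*v/(25*u^2 + 25*v^2 + 1)^(3/2).
At (u, v) = (-1, -1): H = -125*sqrt(51)/2601.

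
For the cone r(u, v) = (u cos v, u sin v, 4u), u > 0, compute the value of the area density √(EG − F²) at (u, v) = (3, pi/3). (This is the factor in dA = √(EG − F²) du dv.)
√(EG − F²)|_{(3, pi/3)} = 3*sqrt(17)

E = 17, F = 0, G = u^2, so EG − F² = 17*u^2. Taking the positive square root: √(EG − F²) = sqrt(17)*Abs(u). At (u, v) = (3, pi/3): 3*sqrt(17).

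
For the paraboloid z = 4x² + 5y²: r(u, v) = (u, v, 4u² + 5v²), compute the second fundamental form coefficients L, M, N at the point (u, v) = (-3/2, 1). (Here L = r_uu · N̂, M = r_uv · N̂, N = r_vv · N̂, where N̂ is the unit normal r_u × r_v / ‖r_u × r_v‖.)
L = 8*sqrt(5)/35;  M = 0;  N = 2*sqrt(5)/7

Compute the unit normal N̂(u, v) = (-8*u/sqrt(64*u^2 + 100*v^2 + 1), -10*v/sqrt(64*u^2 + 100*v^2 + 1), 1/sqrt(64*u^2 + 100*v^2 + 1)), and the second partials r_uu, r_uv, r_vv. Take dot products:
  L(u, v) = r_uu · N̂ = 8/sqrt(64*u^2 + 100*v^2 + 1),
  M(u, v) = r_uv · N̂ = 0,
  N(u, v) = r_vv · N̂ = 10/sqrt(64*u^2 + 100*v^2 + 1).
Evaluating at (u, v) = (-3/2, 1):
  L = 8*sqrt(5)/35, M = 0, N = 2*sqrt(5)/7.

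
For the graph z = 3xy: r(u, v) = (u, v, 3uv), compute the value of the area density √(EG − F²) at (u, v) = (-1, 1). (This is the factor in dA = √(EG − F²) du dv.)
√(EG − F²)|_{(-1, 1)} = sqrt(19)

E = 9*v^2 + 1, F = 9*u*v, G = 9*u^2 + 1, so EG − F² = 9*u^2 + 9*v^2 + 1. Taking the positive square root: √(EG − F²) = sqrt(9*u^2 + 9*v^2 + 1). At (u, v) = (-1, 1): sqrt(19).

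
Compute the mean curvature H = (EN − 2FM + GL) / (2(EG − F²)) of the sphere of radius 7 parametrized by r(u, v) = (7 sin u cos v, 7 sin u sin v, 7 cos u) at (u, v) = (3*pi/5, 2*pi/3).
H = -1/7

With E = 49, F = 0, G = 49*sin(u)^2, L = -7*sin(u)/Abs(sin(u)), M = 0, N = -7*sin(u)^3/Abs(sin(u)), assemble
  H = (EN − 2FM + GL) / (2(EG − F²)) = -sin(u)/(7*Abs(sin(u))).
At (u, v) = (3*pi/5, 2*pi/3): H = -1/7.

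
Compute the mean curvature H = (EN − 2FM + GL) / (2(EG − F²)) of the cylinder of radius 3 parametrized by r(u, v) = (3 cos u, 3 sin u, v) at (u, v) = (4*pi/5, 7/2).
H = -1/6

With E = 9, F = 0, G = 1, L = -3, M = 0, N = 0, assemble
  H = (EN − 2FM + GL) / (2(EG − F²)) = -1/6.
At (u, v) = (4*pi/5, 7/2): H = -1/6.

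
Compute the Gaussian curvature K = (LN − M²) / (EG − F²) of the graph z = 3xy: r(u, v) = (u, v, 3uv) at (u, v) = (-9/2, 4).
K = -144/1713481

Coefficients of the first fundamental form: E = 9*v^2 + 1, F = 9*u*v, G = 9*u^2 + 1.
Coefficients of the second fundamental form: L = 0, M = 3/sqrt(9*u^2 + 9*v^2 + 1), N = 0.
Assemble K = (LN − M²)/(EG − F²) = -9/(81*u^4 + 162*u^2*v^2 + 18*u^2 + 81*v^4 + 18*v^2 + 1). At (u, v) = (-9/2, 4): K = -144/1713481.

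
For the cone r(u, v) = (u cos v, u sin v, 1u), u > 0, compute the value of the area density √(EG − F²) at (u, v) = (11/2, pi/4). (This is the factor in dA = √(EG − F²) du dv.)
√(EG − F²)|_{(11/2, pi/4)} = 11*sqrt(2)/2

E = 2, F = 0, G = u^2, so EG − F² = 2*u^2. Taking the positive square root: √(EG − F²) = sqrt(2)*Abs(u). At (u, v) = (11/2, pi/4): 11*sqrt(2)/2.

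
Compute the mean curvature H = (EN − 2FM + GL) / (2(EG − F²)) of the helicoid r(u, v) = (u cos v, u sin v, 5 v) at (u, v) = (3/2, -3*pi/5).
H = 0

With E = 1, F = 0, G = u^2 + 25, L = 0, M = -5/sqrt(u^2 + 25), N = 0, assemble
  H = (EN − 2FM + GL) / (2(EG − F²)) = 0.
At (u, v) = (3/2, -3*pi/5): H = 0.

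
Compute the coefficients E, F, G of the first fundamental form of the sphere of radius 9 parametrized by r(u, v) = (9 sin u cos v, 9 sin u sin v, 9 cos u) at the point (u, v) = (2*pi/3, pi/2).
E = 81;  F = 0;  G = 243/4

Partials: r_u = (9*cos(u)*cos(v), 9*sin(v)*cos(u), -9*sin(u)), r_v = (-9*sin(u)*sin(v), 9*sin(u)*cos(v), 0). As functions of (u, v):
  E = r_u · r_u = 81,
  F = r_u · r_v = 0,
  G = r_v · r_v = 81*sin(u)^2.
Evaluating at (u, v) = (2*pi/3, pi/2): E = 81, F = 0, G = 243/4.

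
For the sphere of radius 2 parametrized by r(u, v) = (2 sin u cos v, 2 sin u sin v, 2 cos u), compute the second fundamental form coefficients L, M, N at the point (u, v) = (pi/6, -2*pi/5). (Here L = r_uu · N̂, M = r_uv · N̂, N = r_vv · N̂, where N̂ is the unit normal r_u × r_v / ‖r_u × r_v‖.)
L = -2;  M = 0;  N = -1/2

Compute the unit normal N̂(u, v) = (sin(u)^2*cos(v)/Abs(sin(u)), sin(u)^2*sin(v)/Abs(sin(u)), sin(2*u)/(2*Abs(sin(u)))), and the second partials r_uu, r_uv, r_vv. Take dot products:
  L(u, v) = r_uu · N̂ = -2*sin(u)/Abs(sin(u)),
  M(u, v) = r_uv · N̂ = 0,
  N(u, v) = r_vv · N̂ = -2*sin(u)^3/Abs(sin(u)).
Evaluating at (u, v) = (pi/6, -2*pi/5):
  L = -2, M = 0, N = -1/2.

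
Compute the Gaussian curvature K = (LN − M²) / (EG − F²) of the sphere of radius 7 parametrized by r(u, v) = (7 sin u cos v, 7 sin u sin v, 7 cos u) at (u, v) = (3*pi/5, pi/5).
K = 1/49

Coefficients of the first fundamental form: E = 49, F = 0, G = 49*sin(u)^2.
Coefficients of the second fundamental form: L = -7*sin(u)/Abs(sin(u)), M = 0, N = -7*sin(u)^3/Abs(sin(u)).
Assemble K = (LN − M²)/(EG − F²) = 1/49. At (u, v) = (3*pi/5, pi/5): K = 1/49.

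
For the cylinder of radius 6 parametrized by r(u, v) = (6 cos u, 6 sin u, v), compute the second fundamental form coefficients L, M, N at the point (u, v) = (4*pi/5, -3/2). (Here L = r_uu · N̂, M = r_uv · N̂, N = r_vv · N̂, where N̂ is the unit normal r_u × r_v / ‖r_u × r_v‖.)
L = -6;  M = 0;  N = 0

Compute the unit normal N̂(u, v) = (cos(u), sin(u), 0), and the second partials r_uu, r_uv, r_vv. Take dot products:
  L(u, v) = r_uu · N̂ = -6,
  M(u, v) = r_uv · N̂ = 0,
  N(u, v) = r_vv · N̂ = 0.
Evaluating at (u, v) = (4*pi/5, -3/2):
  L = -6, M = 0, N = 0.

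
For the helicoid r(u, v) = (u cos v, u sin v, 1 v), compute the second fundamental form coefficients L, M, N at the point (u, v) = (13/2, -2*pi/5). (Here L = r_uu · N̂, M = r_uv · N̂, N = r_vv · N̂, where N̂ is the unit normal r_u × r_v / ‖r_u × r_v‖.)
L = 0;  M = -2*sqrt(173)/173;  N = 0

Compute the unit normal N̂(u, v) = (sin(v)/sqrt(u^2 + 1), -cos(v)/sqrt(u^2 + 1), u/sqrt(u^2 + 1)), and the second partials r_uu, r_uv, r_vv. Take dot products:
  L(u, v) = r_uu · N̂ = 0,
  M(u, v) = r_uv · N̂ = -1/sqrt(u^2 + 1),
  N(u, v) = r_vv · N̂ = 0.
Evaluating at (u, v) = (13/2, -2*pi/5):
  L = 0, M = -2*sqrt(173)/173, N = 0.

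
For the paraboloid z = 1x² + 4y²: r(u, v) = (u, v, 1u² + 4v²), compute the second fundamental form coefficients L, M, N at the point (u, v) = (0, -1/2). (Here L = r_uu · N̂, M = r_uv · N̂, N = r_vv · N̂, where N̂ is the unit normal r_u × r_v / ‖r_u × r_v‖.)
L = 2*sqrt(17)/17;  M = 0;  N = 8*sqrt(17)/17

Compute the unit normal N̂(u, v) = (-2*u/sqrt(4*u^2 + 64*v^2 + 1), -8*v/sqrt(4*u^2 + 64*v^2 + 1), 1/sqrt(4*u^2 + 64*v^2 + 1)), and the second partials r_uu, r_uv, r_vv. Take dot products:
  L(u, v) = r_uu · N̂ = 2/sqrt(4*u^2 + 64*v^2 + 1),
  M(u, v) = r_uv · N̂ = 0,
  N(u, v) = r_vv · N̂ = 8/sqrt(4*u^2 + 64*v^2 + 1).
Evaluating at (u, v) = (0, -1/2):
  L = 2*sqrt(17)/17, M = 0, N = 8*sqrt(17)/17.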